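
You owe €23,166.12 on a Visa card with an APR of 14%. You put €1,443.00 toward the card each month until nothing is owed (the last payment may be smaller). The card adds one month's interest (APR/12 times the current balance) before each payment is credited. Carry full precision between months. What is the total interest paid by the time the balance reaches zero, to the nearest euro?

Monthly rate r = 14%/12 = 1.16667% = 0.0116667.
Payoff takes n = ⌈−ln(1 − rB₀/P)/ln(1+r)⌉ = ⌈17.880⌉ = 18 payments; the last is €1,270.54.
Total paid = 17·€1,443.00 + €1,270.54 = €25,801.54.
Total interest = total paid − principal = €25,801.54 − €23,166.12 = €2,635.42.

€2,635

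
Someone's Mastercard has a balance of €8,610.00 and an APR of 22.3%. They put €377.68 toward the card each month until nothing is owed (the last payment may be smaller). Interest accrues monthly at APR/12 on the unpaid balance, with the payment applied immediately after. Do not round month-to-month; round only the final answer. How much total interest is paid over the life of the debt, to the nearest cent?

Monthly rate r = 22.3%/12 = 1.85833% = 0.0185833.
Payoff takes n = ⌈−ln(1 − rB₀/P)/ln(1+r)⌉ = ⌈29.927⌉ = 30 payments; the last is €350.21.
Total paid = 29·€377.68 + €350.21 = €11,302.93.
Total interest = total paid − principal = €11,302.93 − €8,610.00 = €2,692.93.

€2,692.93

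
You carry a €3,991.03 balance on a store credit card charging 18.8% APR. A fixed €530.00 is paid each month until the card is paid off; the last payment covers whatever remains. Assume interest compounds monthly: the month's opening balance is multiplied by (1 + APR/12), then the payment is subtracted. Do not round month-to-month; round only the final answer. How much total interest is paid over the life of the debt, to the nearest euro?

€289

Monthly rate r = 18.8%/12 = 1.56667% = 0.0156667.
Payoff takes n = ⌈−ln(1 − rB₀/P)/ln(1+r)⌉ = ⌈8.075⌉ = 9 payments; the last is €40.24.
Total paid = 8·€530.00 + €40.24 = €4,280.24.
Total interest = total paid − principal = €4,280.24 − €3,991.03 = €289.21.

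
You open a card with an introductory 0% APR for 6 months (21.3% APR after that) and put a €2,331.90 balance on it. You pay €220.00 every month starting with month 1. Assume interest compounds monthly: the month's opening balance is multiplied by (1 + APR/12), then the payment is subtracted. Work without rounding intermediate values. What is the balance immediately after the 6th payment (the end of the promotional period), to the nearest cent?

€1,011.90

Promo months 1–6 at r₀ = 0%/12 = 0; months 7+ at r₁ = 21.3%/12 = 0.01775.
After month 6 (no interest yet): B = €2,331.90 − 6·€220.00 = €1,011.90.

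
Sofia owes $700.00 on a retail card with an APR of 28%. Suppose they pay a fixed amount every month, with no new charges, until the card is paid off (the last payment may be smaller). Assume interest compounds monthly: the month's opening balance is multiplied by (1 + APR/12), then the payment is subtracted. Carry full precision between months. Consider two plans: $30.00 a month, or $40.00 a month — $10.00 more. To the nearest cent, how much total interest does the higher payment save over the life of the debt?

Monthly rate r = 28%/12 = 2.33333% = 0.0233333.
At $30.00/mo: n = ⌈−ln(1 − rB₀/P)/ln(1+r)⌉ = 35 payments (last $2.65); total interest = total paid − $700.00 = $322.65.
At $40.00/mo: 23 payments (last $30.22); total interest $210.22.
Interest saved = $322.65 − $210.22 = $112.43.

$112.43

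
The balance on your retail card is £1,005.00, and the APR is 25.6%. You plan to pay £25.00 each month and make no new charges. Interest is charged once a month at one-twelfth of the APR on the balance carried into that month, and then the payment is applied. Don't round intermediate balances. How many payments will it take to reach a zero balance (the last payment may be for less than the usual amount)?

93 months

Monthly rate r = 25.6%/12 = 2.13333% = 0.0213333.
Recurrence: B ← B·(1+r) − £25.00.
Month 1: interest £21.44; balance after payment £1,001.44.
Month 2: interest £21.36; balance after payment £997.80.
Closed form: n = −ln(1 − rB₀/P)/ln(1+r) = −ln(0.1424)/ln(1.02133) ≈ 92.336, so the balance reaches zero during payment 93.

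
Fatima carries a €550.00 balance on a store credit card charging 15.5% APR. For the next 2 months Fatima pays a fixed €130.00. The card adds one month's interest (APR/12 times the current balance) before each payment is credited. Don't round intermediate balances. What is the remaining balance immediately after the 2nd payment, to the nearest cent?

Monthly rate r = 15.5%/12 = 1.29167% = 0.0129167.
Each month: B ← B·(1+r) − €130.00.
Month 1: interest €7.10; balance after payment €427.10.
Month 2: interest €5.52; balance after payment €302.62.

€302.62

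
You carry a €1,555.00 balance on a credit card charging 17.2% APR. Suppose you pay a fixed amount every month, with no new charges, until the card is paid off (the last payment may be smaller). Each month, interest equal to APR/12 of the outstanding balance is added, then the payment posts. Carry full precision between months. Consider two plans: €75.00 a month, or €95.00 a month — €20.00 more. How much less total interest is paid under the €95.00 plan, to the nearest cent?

€73.63

Monthly rate r = 17.2%/12 = 1.43333% = 0.0143333.
At €75.00/mo: n = ⌈−ln(1 − rB₀/P)/ln(1+r)⌉ = 25 payments (last €58.55); total interest = total paid − €1,555.00 = €303.55.
At €95.00/mo: 19 payments (last €74.92); total interest €229.92.
Interest saved = €303.55 − €229.92 = €73.63.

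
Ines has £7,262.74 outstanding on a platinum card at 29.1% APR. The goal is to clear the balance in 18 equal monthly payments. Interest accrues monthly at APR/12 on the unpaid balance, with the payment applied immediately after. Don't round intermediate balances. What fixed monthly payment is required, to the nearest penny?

£502.73

Monthly rate r = 29.1%/12 = 2.425% = 0.02425.
Level-payment amortization: P = B₀·r / (1 − (1+r)^(−n)) = 7262.74·0.02425 / (1 − 1.02425^(−18)).
Denominator 1 − (1+r)^(−18) = 0.350330479.
P = 176.121 / 0.350330479 ≈ 502.73.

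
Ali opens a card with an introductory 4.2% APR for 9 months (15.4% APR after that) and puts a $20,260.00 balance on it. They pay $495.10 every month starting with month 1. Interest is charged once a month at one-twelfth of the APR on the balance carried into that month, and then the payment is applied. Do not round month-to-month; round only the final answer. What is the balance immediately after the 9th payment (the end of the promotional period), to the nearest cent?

Promo months 1–9 at r₀ = 4.2%/12 = 0.0035; months 10+ at r₁ = 15.4%/12 = 0.0128333.
After month 9: iterate B ← B·(1+r₀) − $495.10 for 9 months → $16,388.40.

$16,388.40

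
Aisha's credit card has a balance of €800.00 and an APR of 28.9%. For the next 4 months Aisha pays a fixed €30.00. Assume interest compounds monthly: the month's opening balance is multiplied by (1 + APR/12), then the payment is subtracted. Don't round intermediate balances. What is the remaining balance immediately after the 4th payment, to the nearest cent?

€755.49

Monthly rate r = 28.9%/12 = 2.40833% = 0.0240833.
Each month: B ← B·(1+r) − €30.00.
Month 1: interest €19.27; balance after payment €789.27.
Month 2: interest €19.01; balance after payment €778.27.
Month 3: interest €18.74; balance after payment €767.02.
Month 4: interest €18.47; balance after payment €755.49.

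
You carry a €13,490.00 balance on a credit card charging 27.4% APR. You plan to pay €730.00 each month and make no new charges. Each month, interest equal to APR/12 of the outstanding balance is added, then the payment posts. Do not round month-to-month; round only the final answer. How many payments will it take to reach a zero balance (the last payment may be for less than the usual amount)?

25 months

Monthly rate r = 27.4%/12 = 2.28333% = 0.0228333.
Recurrence: B ← B·(1+r) − €730.00.
Month 1: interest €308.02; balance after payment €13,068.02.
Month 2: interest €298.39; balance after payment €12,636.41.
Closed form: n = −ln(1 − rB₀/P)/ln(1+r) = −ln(0.57805)/ln(1.02283) ≈ 24.277, so the balance reaches zero during payment 25.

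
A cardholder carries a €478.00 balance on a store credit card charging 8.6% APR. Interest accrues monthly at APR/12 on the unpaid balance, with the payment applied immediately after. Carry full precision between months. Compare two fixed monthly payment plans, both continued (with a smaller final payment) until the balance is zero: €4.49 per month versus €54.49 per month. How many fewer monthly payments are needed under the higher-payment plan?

Monthly rate r = 8.6%/12 = 0.716667% = 0.00716667.
At €4.49/mo: n = ⌈−ln(1 − rB₀/P)/ln(1+r)⌉ = 202 payments (last €2.61); total interest = total paid − €478.00 = €427.10.
At €54.49/mo: 10 payments (last €5.06); total interest €17.47.
Payments saved = 202 − 10 = 192.

192 fewer payments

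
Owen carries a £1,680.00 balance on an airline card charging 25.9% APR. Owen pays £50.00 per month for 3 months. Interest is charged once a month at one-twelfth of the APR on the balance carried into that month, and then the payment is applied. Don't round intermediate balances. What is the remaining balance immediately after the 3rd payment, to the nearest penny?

Monthly rate r = 25.9%/12 = 2.15833% = 0.0215833.
Each month: B ← B·(1+r) − £50.00.
Month 1: interest £36.26; balance after payment £1,666.26.
Month 2: interest £35.96; balance after payment £1,652.22.
Month 3: interest £35.66; balance after payment £1,637.88.

£1,637.88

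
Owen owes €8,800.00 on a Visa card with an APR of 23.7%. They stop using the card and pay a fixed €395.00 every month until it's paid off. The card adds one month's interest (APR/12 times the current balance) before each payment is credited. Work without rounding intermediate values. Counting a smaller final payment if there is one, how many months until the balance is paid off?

30 payments

Monthly rate r = 23.7%/12 = 1.975% = 0.01975.
Recurrence: B ← B·(1+r) − €395.00.
Month 1: interest €173.80; balance after payment €8,578.80.
Month 2: interest €169.43; balance after payment €8,353.23.
Closed form: n = −ln(1 − rB₀/P)/ln(1+r) = −ln(0.56)/ln(1.01975) ≈ 29.647, so the balance reaches zero during payment 30.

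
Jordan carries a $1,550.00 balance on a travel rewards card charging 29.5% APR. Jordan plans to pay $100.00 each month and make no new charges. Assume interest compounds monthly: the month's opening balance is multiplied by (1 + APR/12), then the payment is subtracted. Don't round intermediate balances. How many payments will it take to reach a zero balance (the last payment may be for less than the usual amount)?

20 payments

Monthly rate r = 29.5%/12 = 2.45833% = 0.0245833.
Recurrence: B ← B·(1+r) − $100.00.
Month 1: interest $38.10; balance after payment $1,488.10.
Month 2: interest $36.58; balance after payment $1,424.69.
Closed form: n = −ln(1 − rB₀/P)/ln(1+r) = −ln(0.61896)/ln(1.02458) ≈ 19.753, so the balance reaches zero during payment 20.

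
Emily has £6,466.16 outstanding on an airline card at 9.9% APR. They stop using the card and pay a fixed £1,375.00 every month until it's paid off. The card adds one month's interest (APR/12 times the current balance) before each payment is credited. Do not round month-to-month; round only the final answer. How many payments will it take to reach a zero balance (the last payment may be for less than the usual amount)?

Monthly rate r = 9.9%/12 = 0.825% = 0.00825.
Recurrence: B ← B·(1+r) − £1,375.00.
Month 1: interest £53.35; balance after payment £5,144.51.
Month 2: interest £42.44; balance after payment £3,811.95.
Month 3: interest £31.45; balance after payment £2,468.40.
Month 4: interest £20.36; balance after payment £1,113.76.
Month 5: interest £9.19; balance after payment £0.00.

5 months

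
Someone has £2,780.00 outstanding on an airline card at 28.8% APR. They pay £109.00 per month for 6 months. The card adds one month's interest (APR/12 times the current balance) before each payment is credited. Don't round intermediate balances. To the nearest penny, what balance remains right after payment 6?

£2,510.60

Monthly rate r = 28.8%/12 = 2.4% = 0.024.
Each month: B ← B·(1+r) − £109.00.
Month 1: interest £66.72; balance after payment £2,737.72.
Month 2: interest £65.71; balance after payment £2,694.43.
Month 3: interest £64.67; balance after payment £2,650.09.
Month 4: interest £63.60; balance after payment £2,604.69.
Month 5: interest £62.51; balance after payment £2,558.21.
Month 6: interest £61.40; balance after payment £2,510.60.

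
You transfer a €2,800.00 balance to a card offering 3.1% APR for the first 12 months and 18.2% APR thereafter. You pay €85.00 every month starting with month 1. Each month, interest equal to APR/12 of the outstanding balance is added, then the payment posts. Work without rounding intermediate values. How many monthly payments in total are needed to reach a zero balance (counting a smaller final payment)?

Promo months 1–12 at r₀ = 3.1%/12 = 0.00258333; months 13+ at r₁ = 18.2%/12 = 0.0151667.
After month 12: iterate B ← B·(1+r₀) − €85.00 for 12 months → €1,853.43.
Then at r₁ with €85.00/mo: n₂ = −ln(1 − r₁·B/P)/ln(1+r₁) ≈ 26.68 → 27 more payments.

39 payments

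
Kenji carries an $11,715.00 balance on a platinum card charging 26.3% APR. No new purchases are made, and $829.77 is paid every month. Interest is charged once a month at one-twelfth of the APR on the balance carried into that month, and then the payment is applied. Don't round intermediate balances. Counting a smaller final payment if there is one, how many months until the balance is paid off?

Monthly rate r = 26.3%/12 = 2.19167% = 0.0219167.
Recurrence: B ← B·(1+r) − $829.77.
Month 1: interest $256.75; balance after payment $11,141.98.
Month 2: interest $244.20; balance after payment $10,556.41.
Closed form: n = −ln(1 − rB₀/P)/ln(1+r) = −ln(0.69057)/ln(1.02192) ≈ 17.077, so the balance reaches zero during payment 18.

18 payments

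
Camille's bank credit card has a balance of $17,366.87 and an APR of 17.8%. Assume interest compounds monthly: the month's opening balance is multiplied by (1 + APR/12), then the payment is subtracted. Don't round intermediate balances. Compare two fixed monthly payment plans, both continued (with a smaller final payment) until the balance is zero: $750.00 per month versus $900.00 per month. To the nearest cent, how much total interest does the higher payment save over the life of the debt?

Monthly rate r = 17.8%/12 = 1.48333% = 0.0148333.
At $750.00/mo: n = ⌈−ln(1 − rB₀/P)/ln(1+r)⌉ = 29 payments (last $435.12); total interest = total paid − $17,366.87 = $4,068.25.
At $900.00/mo: 23 payments (last $811.10); total interest $3,244.23.
Interest saved = $4,068.25 − $3,244.23 = $824.02.

$824.02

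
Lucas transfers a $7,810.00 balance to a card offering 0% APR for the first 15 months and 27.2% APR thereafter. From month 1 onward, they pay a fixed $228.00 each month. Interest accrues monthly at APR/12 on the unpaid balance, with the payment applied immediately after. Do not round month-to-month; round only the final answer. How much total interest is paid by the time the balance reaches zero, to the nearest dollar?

$1,444

Promo months 1–15 at r₀ = 0%/12 = 0; months 16+ at r₁ = 27.2%/12 = 0.0226667.
After month 15 (no interest yet): B = $7,810.00 − 15·$228.00 = $4,390.00.
Then at r₁ with $228.00/mo: n₂ = −ln(1 − r₁·B/P)/ln(1+r₁) ≈ 25.59 → 26 more payments.
Total paid = 40·$228.00 + $134.17 = $9,254.17; interest = $9,254.17 − $7,810.00 = $1,444.17.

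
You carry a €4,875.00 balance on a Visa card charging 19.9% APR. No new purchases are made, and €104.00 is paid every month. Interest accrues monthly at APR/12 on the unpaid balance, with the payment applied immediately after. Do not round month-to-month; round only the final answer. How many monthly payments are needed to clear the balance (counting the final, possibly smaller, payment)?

Monthly rate r = 19.9%/12 = 1.65833% = 0.0165833.
Recurrence: B ← B·(1+r) − €104.00.
Month 1: interest €80.84; balance after payment €4,851.84.
Month 2: interest €80.46; balance after payment €4,828.30.
Closed form: n = −ln(1 − rB₀/P)/ln(1+r) = −ln(0.22266)/ln(1.01658) ≈ 91.329, so the balance reaches zero during payment 92.

92 months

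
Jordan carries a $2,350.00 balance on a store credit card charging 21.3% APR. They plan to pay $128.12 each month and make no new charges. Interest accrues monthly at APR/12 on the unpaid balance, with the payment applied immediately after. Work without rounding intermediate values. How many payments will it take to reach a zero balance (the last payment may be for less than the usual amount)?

23 payments

Monthly rate r = 21.3%/12 = 1.775% = 0.01775.
Recurrence: B ← B·(1+r) − $128.12.
Month 1: interest $41.71; balance after payment $2,263.59.
Month 2: interest $40.18; balance after payment $2,175.65.
Closed form: n = −ln(1 − rB₀/P)/ln(1+r) = −ln(0.67443)/ln(1.01775) ≈ 22.388, so the balance reaches zero during payment 23.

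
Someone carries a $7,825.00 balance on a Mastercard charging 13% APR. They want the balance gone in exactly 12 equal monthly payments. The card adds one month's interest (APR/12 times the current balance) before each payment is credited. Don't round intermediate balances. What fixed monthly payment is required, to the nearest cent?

Monthly rate r = 13%/12 = 1.08333% = 0.0108333.
Level-payment amortization: P = B₀·r / (1 − (1+r)^(−n)) = 7825.00·0.0108333 / (1 − 1.01083^(−12)).
Denominator 1 − (1+r)^(−12) = 0.121290459.
P = 84.7708 / 0.121290459 ≈ 698.91.

$698.91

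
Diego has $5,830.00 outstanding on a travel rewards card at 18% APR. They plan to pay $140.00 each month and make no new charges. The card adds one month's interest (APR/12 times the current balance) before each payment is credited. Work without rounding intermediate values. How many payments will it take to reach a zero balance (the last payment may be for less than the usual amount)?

66 payments

Monthly rate r = 18%/12 = 1.5% = 0.015.
Recurrence: B ← B·(1+r) − $140.00.
Month 1: interest $87.45; balance after payment $5,777.45.
Month 2: interest $86.66; balance after payment $5,724.11.
Closed form: n = −ln(1 − rB₀/P)/ln(1+r) = −ln(0.37536)/ln(1.015) ≈ 65.814, so the balance reaches zero during payment 66.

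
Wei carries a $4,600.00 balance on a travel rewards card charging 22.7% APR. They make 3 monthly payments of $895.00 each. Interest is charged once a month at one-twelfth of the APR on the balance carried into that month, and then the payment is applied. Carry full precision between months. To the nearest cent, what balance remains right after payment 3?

Monthly rate r = 22.7%/12 = 1.89167% = 0.0189167.
Each month: B ← B·(1+r) − $895.00.
Month 1: interest $87.02; balance after payment $3,792.02.
Month 2: interest $71.73; balance after payment $2,968.75.
Month 3: interest $56.16; balance after payment $2,129.91.

$2,129.91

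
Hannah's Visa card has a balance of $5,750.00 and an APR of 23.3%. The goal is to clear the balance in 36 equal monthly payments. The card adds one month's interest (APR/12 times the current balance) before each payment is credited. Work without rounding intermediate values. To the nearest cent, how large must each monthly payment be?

Monthly rate r = 23.3%/12 = 1.94167% = 0.0194167.
Level-payment amortization: P = B₀·r / (1 − (1+r)^(−n)) = 5750.00·0.0194167 / (1 − 1.01942^(−36)).
Denominator 1 − (1+r)^(−36) = 0.499576459.
P = 111.646 / 0.499576459 ≈ 223.48.

$223.48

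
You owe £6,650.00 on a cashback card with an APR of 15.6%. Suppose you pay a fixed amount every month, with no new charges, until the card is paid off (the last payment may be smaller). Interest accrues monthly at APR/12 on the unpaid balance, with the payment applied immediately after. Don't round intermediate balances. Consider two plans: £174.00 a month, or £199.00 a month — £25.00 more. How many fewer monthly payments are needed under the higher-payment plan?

Monthly rate r = 15.6%/12 = 1.3% = 0.013.
At £174.00/mo: n = ⌈−ln(1 − rB₀/P)/ln(1+r)⌉ = 54 payments (last £30.95); total interest = total paid − £6,650.00 = £2,602.95.
At £199.00/mo: 45 payments (last £24.69); total interest £2,130.69.
Payments saved = 54 − 45 = 9.

9 fewer payments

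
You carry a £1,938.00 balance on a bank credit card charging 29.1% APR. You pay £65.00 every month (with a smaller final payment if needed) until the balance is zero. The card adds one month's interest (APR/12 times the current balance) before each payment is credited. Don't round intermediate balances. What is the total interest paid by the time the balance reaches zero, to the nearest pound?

£1,545

Monthly rate r = 29.1%/12 = 2.425% = 0.02425.
Payoff takes n = ⌈−ln(1 − rB₀/P)/ln(1+r)⌉ = ⌈53.580⌉ = 54 payments; the last is £37.92.
Total paid = 53·£65.00 + £37.92 = £3,482.92.
Total interest = total paid − principal = £3,482.92 − £1,938.00 = £1,544.92.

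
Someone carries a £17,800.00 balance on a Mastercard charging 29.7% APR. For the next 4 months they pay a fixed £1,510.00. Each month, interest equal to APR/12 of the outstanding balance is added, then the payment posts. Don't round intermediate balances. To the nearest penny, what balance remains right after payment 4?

Monthly rate r = 29.7%/12 = 2.475% = 0.02475.
Each month: B ← B·(1+r) − £1,510.00.
Month 1: interest £440.55; balance after payment £16,730.55.
Month 2: interest £414.08; balance after payment £15,634.63.
Month 3: interest £386.96; balance after payment £14,511.59.
Month 4: interest £359.16; balance after payment £13,360.75.

£13,360.75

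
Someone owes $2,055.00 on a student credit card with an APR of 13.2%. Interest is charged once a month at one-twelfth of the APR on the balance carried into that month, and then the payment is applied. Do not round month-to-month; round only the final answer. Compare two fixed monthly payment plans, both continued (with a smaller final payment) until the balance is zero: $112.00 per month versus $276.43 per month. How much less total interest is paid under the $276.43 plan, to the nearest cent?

Monthly rate r = 13.2%/12 = 1.1% = 0.011.
At $112.00/mo: n = ⌈−ln(1 − rB₀/P)/ln(1+r)⌉ = 21 payments (last $68.08); total interest = total paid − $2,055.00 = $253.08.
At $276.43/mo: 8 payments (last $220.91); total interest $100.92.
Interest saved = $253.08 − $100.92 = $152.16.

$152.16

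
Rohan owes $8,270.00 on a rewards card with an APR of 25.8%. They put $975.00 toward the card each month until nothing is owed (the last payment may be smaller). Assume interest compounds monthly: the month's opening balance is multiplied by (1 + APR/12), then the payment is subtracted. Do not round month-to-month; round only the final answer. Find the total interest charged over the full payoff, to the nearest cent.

Monthly rate r = 25.8%/12 = 2.15% = 0.0215.
Payoff takes n = ⌈−ln(1 − rB₀/P)/ln(1+r)⌉ = ⌈9.465⌉ = 10 payments; the last is $455.84.
Total paid = 9·$975.00 + $455.84 = $9,230.84.
Total interest = total paid − principal = $9,230.84 − $8,270.00 = $960.84.

$960.84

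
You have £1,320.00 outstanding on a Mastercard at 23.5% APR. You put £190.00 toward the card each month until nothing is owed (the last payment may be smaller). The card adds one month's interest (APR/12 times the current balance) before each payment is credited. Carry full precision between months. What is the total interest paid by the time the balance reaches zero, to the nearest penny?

Monthly rate r = 23.5%/12 = 1.95833% = 0.0195833.
Payoff takes n = ⌈−ln(1 − rB₀/P)/ln(1+r)⌉ = ⌈7.541⌉ = 8 payments; the last is £103.18.
Total paid = 7·£190.00 + £103.18 = £1,433.18.
Total interest = total paid − principal = £1,433.18 − £1,320.00 = £113.18.

£113.18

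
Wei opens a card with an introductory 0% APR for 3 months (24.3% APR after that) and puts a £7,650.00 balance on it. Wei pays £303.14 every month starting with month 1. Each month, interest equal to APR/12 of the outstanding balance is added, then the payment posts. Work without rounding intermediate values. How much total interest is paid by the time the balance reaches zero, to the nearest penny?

Promo months 1–3 at r₀ = 0%/12 = 0; months 4+ at r₁ = 24.3%/12 = 0.02025.
After month 3 (no interest yet): B = £7,650.00 − 3·£303.14 = £6,740.58.
Then at r₁ with £303.14/mo: n₂ = −ln(1 − r₁·B/P)/ln(1+r₁) ≈ 29.85 → 30 more payments.
Total paid = 32·£303.14 + £256.79 = £9,957.27; interest = £9,957.27 − £7,650.00 = £2,307.27.

£2,307.27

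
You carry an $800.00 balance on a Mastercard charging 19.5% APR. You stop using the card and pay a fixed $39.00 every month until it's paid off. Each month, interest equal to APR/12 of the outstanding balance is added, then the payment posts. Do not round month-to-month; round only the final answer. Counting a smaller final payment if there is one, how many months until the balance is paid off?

Monthly rate r = 19.5%/12 = 1.625% = 0.01625.
Recurrence: B ← B·(1+r) − $39.00.
Month 1: interest $13.00; balance after payment $774.00.
Month 2: interest $12.58; balance after payment $747.58.
Closed form: n = −ln(1 − rB₀/P)/ln(1+r) = −ln(0.66667)/ln(1.01625) ≈ 25.154, so the balance reaches zero during payment 26.

26 months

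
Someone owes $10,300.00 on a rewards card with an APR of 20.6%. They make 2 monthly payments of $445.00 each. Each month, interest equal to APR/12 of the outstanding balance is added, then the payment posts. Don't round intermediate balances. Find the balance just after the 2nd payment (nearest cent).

$9,759.03

Monthly rate r = 20.6%/12 = 1.71667% = 0.0171667.
Each month: B ← B·(1+r) − $445.00.
Month 1: interest $176.82; balance after payment $10,031.82.
Month 2: interest $172.21; balance after payment $9,759.03.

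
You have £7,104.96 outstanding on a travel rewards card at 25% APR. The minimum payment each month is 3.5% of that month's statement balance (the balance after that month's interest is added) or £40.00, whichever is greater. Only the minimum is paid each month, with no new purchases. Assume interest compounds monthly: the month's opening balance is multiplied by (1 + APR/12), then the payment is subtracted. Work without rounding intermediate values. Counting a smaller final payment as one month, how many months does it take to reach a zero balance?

Monthly rate r = 25%/12 = 2.08333% = 0.0208333.
While 3.5% of the post-interest balance exceeds £40.00, each month B ← (B·(1+r))·(1 − 0.035), i.e. B shrinks by the factor (1+r)·0.965 = 0.9851.
This holds for months 1–124. Entering month 125 the balance is £1,104.97; 3.5% of the post-interest balance is now below £40.00, so the flat £40.00 minimum applies from here.
From month 125 a fixed £40.00 at rate r clears £1,104.97 in 42 more payments. Total: 124 + 42 = 166 months.

166 months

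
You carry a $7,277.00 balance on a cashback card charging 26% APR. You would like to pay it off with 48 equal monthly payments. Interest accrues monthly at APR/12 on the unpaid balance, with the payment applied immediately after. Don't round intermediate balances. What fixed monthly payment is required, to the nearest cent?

$245.36

Monthly rate r = 26%/12 = 2.16667% = 0.0216667.
Level-payment amortization: P = B₀·r / (1 − (1+r)^(−n)) = 7277.00·0.0216667 / (1 − 1.02167^(−48)).
Denominator 1 − (1+r)^(−48) = 0.642597784.
P = 157.668 / 0.642597784 ≈ 245.36.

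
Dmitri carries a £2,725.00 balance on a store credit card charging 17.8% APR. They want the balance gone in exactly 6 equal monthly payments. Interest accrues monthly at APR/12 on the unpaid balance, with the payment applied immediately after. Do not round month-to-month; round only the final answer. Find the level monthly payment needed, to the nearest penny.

£478.03

Monthly rate r = 17.8%/12 = 1.48333% = 0.0148333.
Level-payment amortization: P = B₀·r / (1 − (1+r)^(−n)) = 2725.00·0.0148333 / (1 − 1.01483^(−6)).
Denominator 1 − (1+r)^(−6) = 0.0845562626.
P = 40.4208 / 0.0845562626 ≈ 478.03.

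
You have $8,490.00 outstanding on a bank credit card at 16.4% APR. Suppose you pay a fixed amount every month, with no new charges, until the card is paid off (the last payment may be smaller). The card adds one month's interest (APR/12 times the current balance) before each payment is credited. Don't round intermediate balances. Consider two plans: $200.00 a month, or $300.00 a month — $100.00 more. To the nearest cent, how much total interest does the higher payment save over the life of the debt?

Monthly rate r = 16.4%/12 = 1.36667% = 0.0136667.
At $200.00/mo: n = ⌈−ln(1 − rB₀/P)/ln(1+r)⌉ = 64 payments (last $187.03); total interest = total paid − $8,490.00 = $4,297.03.
At $300.00/mo: 37 payments (last $7.60); total interest $2,317.60.
Interest saved = $4,297.03 − $2,317.60 = $1,979.43.

$1,979.43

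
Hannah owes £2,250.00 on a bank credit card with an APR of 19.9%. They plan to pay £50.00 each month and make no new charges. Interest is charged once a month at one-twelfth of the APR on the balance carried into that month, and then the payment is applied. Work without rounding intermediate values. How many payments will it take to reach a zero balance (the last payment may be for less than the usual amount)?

84 payments

Monthly rate r = 19.9%/12 = 1.65833% = 0.0165833.
Recurrence: B ← B·(1+r) − £50.00.
Month 1: interest £37.31; balance after payment £2,237.31.
Month 2: interest £37.10; balance after payment £2,224.41.
Closed form: n = −ln(1 − rB₀/P)/ln(1+r) = −ln(0.25375)/ln(1.01658) ≈ 83.382, so the balance reaches zero during payment 84.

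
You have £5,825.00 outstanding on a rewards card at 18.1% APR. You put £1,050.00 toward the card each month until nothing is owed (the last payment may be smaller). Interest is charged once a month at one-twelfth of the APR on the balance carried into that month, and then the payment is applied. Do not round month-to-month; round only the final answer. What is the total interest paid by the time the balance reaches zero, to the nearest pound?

Monthly rate r = 18.1%/12 = 1.50833% = 0.0150833.
Payoff takes n = ⌈−ln(1 − rB₀/P)/ln(1+r)⌉ = ⌈5.837⌉ = 6 payments; the last is £880.05.
Total paid = 5·£1,050.00 + £880.05 = £6,130.05.
Total interest = total paid − principal = £6,130.05 − £5,825.00 = £305.05.

£305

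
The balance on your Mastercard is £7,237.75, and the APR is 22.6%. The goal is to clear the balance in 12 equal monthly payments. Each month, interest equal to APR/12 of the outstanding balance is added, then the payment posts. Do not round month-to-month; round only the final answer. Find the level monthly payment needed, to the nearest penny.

Monthly rate r = 22.6%/12 = 1.88333% = 0.0188333.
Level-payment amortization: P = B₀·r / (1 − (1+r)^(−n)) = 7237.75·0.0188333 / (1 − 1.01883^(−12)).
Denominator 1 − (1+r)^(−12) = 0.200603477.
P = 136.311 / 0.200603477 ≈ 679.50.

£679.50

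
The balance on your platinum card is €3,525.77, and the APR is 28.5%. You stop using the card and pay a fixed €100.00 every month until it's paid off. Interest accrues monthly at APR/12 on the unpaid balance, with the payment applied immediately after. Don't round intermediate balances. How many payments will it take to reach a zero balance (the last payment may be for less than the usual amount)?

78 months

Monthly rate r = 28.5%/12 = 2.375% = 0.02375.
Recurrence: B ← B·(1+r) − €100.00.
Month 1: interest €83.74; balance after payment €3,509.51.
Month 2: interest €83.35; balance after payment €3,492.86.
Closed form: n = −ln(1 − rB₀/P)/ln(1+r) = −ln(0.16263)/ln(1.02375) ≈ 77.380, so the balance reaches zero during payment 78.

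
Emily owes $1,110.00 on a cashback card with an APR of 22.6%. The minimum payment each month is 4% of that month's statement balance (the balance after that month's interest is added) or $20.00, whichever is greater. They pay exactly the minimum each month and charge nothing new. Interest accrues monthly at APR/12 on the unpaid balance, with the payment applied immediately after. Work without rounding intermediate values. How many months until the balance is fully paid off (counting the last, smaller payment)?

71 months

Monthly rate r = 22.6%/12 = 1.88333% = 0.0188333.
While 4% of the post-interest balance exceeds $20.00, each month B ← (B·(1+r))·(1 − 0.04), i.e. B shrinks by the factor (1+r)·0.96 = 0.97808.
This holds for months 1–37. Entering month 38 the balance is $488.85; 4% of the post-interest balance is now below $20.00, so the flat $20.00 minimum applies from here.
From month 38 a fixed $20.00 at rate r clears $488.85 in 34 more payments. Total: 37 + 34 = 71 months.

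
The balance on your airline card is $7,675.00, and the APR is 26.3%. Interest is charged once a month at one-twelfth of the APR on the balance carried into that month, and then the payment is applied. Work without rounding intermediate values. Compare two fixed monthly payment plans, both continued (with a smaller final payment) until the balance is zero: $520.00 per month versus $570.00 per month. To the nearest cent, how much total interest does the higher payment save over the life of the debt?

Monthly rate r = 26.3%/12 = 2.19167% = 0.0219167.
At $520.00/mo: n = ⌈−ln(1 − rB₀/P)/ln(1+r)⌉ = 19 payments (last $13.49); total interest = total paid − $7,675.00 = $1,698.49.
At $570.00/mo: 17 payments (last $75.07); total interest $1,520.07.
Interest saved = $1,698.49 − $1,520.07 = $178.42.

$178.42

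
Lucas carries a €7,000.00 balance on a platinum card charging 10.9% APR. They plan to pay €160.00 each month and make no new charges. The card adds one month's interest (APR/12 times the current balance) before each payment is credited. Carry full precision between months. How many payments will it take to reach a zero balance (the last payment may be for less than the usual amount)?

Monthly rate r = 10.9%/12 = 0.908333% = 0.00908333.
Recurrence: B ← B·(1+r) − €160.00.
Month 1: interest €63.58; balance after payment €6,903.58.
Month 2: interest €62.71; balance after payment €6,806.29.
Closed form: n = −ln(1 − rB₀/P)/ln(1+r) = −ln(0.6026)/ln(1.00908) ≈ 56.014, so the balance reaches zero during payment 57.

57 months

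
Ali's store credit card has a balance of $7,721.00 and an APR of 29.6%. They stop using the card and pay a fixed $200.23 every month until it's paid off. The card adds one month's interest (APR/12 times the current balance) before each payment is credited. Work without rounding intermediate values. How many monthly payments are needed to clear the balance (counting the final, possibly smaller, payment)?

124 payments

Monthly rate r = 29.6%/12 = 2.46667% = 0.0246667.
Recurrence: B ← B·(1+r) − $200.23.
Month 1: interest $190.45; balance after payment $7,711.22.
Month 2: interest $190.21; balance after payment $7,701.20.
Closed form: n = −ln(1 − rB₀/P)/ln(1+r) = −ln(0.048837)/ln(1.02467) ≈ 123.906, so the balance reaches zero during payment 124.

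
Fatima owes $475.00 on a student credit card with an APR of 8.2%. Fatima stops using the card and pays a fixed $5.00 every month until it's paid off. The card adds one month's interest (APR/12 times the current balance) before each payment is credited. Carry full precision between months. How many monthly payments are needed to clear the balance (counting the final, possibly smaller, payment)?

Monthly rate r = 8.2%/12 = 0.683333% = 0.00683333.
Recurrence: B ← B·(1+r) − $5.00.
Month 1: interest $3.25; balance after payment $473.25.
Month 2: interest $3.23; balance after payment $471.48.
Closed form: n = −ln(1 − rB₀/P)/ln(1+r) = −ln(0.35083)/ln(1.00683) ≈ 153.808, so the balance reaches zero during payment 154.

154 months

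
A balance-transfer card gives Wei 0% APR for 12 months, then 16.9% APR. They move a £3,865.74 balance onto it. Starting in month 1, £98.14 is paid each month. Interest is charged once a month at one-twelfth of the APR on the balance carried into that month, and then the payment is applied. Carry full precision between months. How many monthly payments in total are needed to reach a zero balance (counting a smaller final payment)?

Promo months 1–12 at r₀ = 0%/12 = 0; months 13+ at r₁ = 16.9%/12 = 0.0140833.
After month 12 (no interest yet): B = £3,865.74 − 12·£98.14 = £2,688.06.
Then at r₁ with £98.14/mo: n₂ = −ln(1 − r₁·B/P)/ln(1+r₁) ≈ 34.85 → 35 more payments.

47 payments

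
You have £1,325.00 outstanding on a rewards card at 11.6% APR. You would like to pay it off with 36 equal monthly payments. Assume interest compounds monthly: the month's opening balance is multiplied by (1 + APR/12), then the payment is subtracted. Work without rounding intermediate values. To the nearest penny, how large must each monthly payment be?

£43.76

Monthly rate r = 11.6%/12 = 0.966667% = 0.00966667.
Level-payment amortization: P = B₀·r / (1 − (1+r)^(−n)) = 1325.00·0.00966667 / (1 − 1.00967^(−36)).
Denominator 1 − (1+r)^(−36) = 0.292720078.
P = 12.8083 / 0.292720078 ≈ 43.76.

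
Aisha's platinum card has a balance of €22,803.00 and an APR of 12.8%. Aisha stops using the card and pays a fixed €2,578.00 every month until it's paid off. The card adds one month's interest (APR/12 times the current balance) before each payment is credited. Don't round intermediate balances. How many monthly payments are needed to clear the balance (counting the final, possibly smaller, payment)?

10 months

Monthly rate r = 12.8%/12 = 1.06667% = 0.0106667.
Recurrence: B ← B·(1+r) − €2,578.00.
Month 1: interest €243.23; balance after payment €20,468.23.
Month 2: interest €218.33; balance after payment €18,108.56.
Closed form: n = −ln(1 − rB₀/P)/ln(1+r) = −ln(0.90565)/ln(1.01067) ≈ 9.340, so the balance reaches zero during payment 10.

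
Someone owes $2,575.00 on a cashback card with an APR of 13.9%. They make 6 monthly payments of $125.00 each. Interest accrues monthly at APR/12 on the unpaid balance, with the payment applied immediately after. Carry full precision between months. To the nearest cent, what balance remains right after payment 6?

Monthly rate r = 13.9%/12 = 1.15833% = 0.0115833.
Each month: B ← B·(1+r) − $125.00.
Month 1: interest $29.83; balance after payment $2,479.83.
Month 2: interest $28.72; balance after payment $2,383.55.
Month 3: interest $27.61; balance after payment $2,286.16.
Month 4: interest $26.48; balance after payment $2,187.64.
Month 5: interest $25.34; balance after payment $2,087.98.
Month 6: interest $24.19; balance after payment $1,987.17.

$1,987.17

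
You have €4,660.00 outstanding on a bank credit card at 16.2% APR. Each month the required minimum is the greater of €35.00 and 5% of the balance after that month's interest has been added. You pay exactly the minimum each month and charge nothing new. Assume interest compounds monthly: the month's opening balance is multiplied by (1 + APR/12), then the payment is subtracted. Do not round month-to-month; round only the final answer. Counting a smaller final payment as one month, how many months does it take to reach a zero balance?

74 months

Monthly rate r = 16.2%/12 = 1.35% = 0.0135.
While 5% of the post-interest balance exceeds €35.00, each month B ← (B·(1+r))·(1 − 0.05), i.e. B shrinks by the factor (1+r)·0.95 = 0.96283.
This holds for months 1–51. Entering month 52 the balance is €675.00; 5% of the post-interest balance is now below €35.00, so the flat €35.00 minimum applies from here.
From month 52 a fixed €35.00 at rate r clears €675.00 in 23 more payments. Total: 51 + 23 = 74 months.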